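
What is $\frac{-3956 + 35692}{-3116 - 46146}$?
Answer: $- \frac{15868}{24631} \approx -0.64423$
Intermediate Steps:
$\frac{-3956 + 35692}{-3116 - 46146} = \frac{31736}{-49262} = 31736 \left(- \frac{1}{49262}\right) = - \frac{15868}{24631}$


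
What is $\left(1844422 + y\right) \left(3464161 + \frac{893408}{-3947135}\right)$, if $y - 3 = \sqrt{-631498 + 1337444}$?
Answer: $\frac{5043952823158600395}{789427} + \frac{13673510235327 \sqrt{705946}}{3947135} \approx 6.3923 \cdot 10^{12}$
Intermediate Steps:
$y = 3 + \sqrt{705946}$ ($y = 3 + \sqrt{-631498 + 1337444} = 3 + \sqrt{705946} \approx 843.21$)
$\left(1844422 + y\right) \left(3464161 + \frac{893408}{-3947135}\right) = \left(1844422 + \left(3 + \sqrt{705946}\right)\right) \left(3464161 + \frac{893408}{-3947135}\right) = \left(1844425 + \sqrt{705946}\right) \left(3464161 + 893408 \left(- \frac{1}{3947135}\right)\right) = \left(1844425 + \sqrt{705946}\right) \left(3464161 - \frac{893408}{3947135}\right) = \left(1844425 + \sqrt{705946}\right) \frac{13673510235327}{3947135} = \frac{5043952823158600395}{789427} + \frac{13673510235327 \sqrt{705946}}{3947135}$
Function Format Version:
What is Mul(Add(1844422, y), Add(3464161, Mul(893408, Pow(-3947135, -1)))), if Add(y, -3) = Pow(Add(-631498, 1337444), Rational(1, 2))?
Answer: Add(Rational(5043952823158600395, 789427), Mul(Rational(13673510235327, 3947135), Pow(705946, Rational(1, 2)))) ≈ 6.3923e+12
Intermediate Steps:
y = Add(3, Pow(705946, Rational(1, 2))) (y = Add(3, Pow(Add(-631498, 1337444), Rational(1, 2))) = Add(3, Pow(705946, Rational(1, 2))) ≈ 843.21)
Mul(Add(1844422, y), Add(3464161, Mul(893408, Pow(-3947135, -1)))) = Mul(Add(1844422, Add(3, Pow(705946, Rational(1, 2)))), Add(3464161, Mul(893408, Pow(-3947135, -1)))) = Mul(Add(1844425, Pow(705946, Rational(1, 2))), Add(3464161, Mul(893408, Rational(-1, 3947135)))) = Mul(Add(1844425, Pow(705946, Rational(1, 2))), Add(3464161, Rational(-893408, 3947135))) = Mul(Add(1844425, Pow(705946, Rational(1, 2))), Rational(13673510235327, 3947135)) = Add(Rational(5043952823158600395, 789427), Mul(Rational(13673510235327, 3947135), Pow(705946, Rational(1, 2))))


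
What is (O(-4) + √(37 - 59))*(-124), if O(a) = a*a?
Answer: -1984 - 124*I*√22 ≈ -1984.0 - 581.61*I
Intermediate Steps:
O(a) = a²
(O(-4) + √(37 - 59))*(-124) = ((-4)² + √(37 - 59))*(-124) = (16 + √(-22))*(-124) = (16 + I*√22)*(-124) = -1984 - 124*I*√22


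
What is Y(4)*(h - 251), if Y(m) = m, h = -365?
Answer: -2464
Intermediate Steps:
Y(4)*(h - 251) = 4*(-365 - 251) = 4*(-616) = -2464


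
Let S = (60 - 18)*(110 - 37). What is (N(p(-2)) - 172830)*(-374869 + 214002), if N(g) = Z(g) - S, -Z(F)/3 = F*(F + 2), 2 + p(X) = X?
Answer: 28299722640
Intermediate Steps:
p(X) = -2 + X
Z(F) = -3*F*(2 + F) (Z(F) = -3*F*(F + 2) = -3*F*(2 + F))
S = 3066 (S = 42*73 = 3066)
N(g) = -3066 - 3*g*(2 + g) (N(g) = -3*g*(2 + g) - 1*3066 = -3*g*(2 + g) - 3066 = -3066 - 3*g*(2 + g))
(N(p(-2)) - 172830)*(-374869 + 214002) = ((-3066 - 3*(-2 - 2)*(2 + (-2 - 2))) - 172830)*(-374869 + 214002) = ((-3066 - 3*(-4)*(2 - 4)) - 172830)*(-160867) = ((-3066 - 3*(-4)*(-2)) - 172830)*(-160867) = ((-3066 - 24) - 172830)*(-160867) = (-3090 - 172830)*(-160867) = -175920*(-160867) = 28299722640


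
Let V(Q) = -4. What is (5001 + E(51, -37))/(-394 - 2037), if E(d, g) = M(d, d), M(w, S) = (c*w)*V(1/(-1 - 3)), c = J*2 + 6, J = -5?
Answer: -5817/2431 ≈ -2.3928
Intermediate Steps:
c = -4 (c = -5*2 + 6 = -10 + 6 = -4)
M(w, S) = 16*w (M(w, S) = -4*w*(-4) = 16*w)
E(d, g) = 16*d
(5001 + E(51, -37))/(-394 - 2037) = (5001 + 16*51)/(-394 - 2037) = (5001 + 816)/(-2431) = 5817*(-1/2431) = -5817/2431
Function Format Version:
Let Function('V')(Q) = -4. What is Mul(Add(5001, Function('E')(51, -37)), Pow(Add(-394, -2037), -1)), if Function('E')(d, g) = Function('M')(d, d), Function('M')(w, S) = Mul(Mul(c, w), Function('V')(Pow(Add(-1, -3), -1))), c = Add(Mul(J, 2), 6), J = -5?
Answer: Rational(-5817, 2431) ≈ -2.3928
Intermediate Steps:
c = -4 (c = Add(Mul(-5, 2), 6) = Add(-10, 6) = -4)
Function('M')(w, S) = Mul(16, w) (Function('M')(w, S) = Mul(Mul(-4, w), -4) = Mul(16, w))
Function('E')(d, g) = Mul(16, d)
Mul(Add(5001, Function('E')(51, -37)), Pow(Add(-394, -2037), -1)) = Mul(Add(5001, Mul(16, 51)), Pow(Add(-394, -2037), -1)) = Mul(Add(5001, 816), Pow(-2431, -1)) = Mul(5817, Rational(-1, 2431)) = Rational(-5817, 2431)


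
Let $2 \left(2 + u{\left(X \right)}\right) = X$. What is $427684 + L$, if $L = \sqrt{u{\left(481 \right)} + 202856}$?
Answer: $427684 + \frac{\sqrt{812378}}{2} \approx 4.2813 \cdot 10^{5}$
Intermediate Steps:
$u{\left(X \right)} = -2 + \frac{X}{2}$
$L = \frac{\sqrt{812378}}{2}$ ($L = \sqrt{\left(-2 + \frac{1}{2} \cdot 481\right) + 202856} = \sqrt{\left(-2 + \frac{481}{2}\right) + 202856} = \sqrt{\frac{477}{2} + 202856} = \sqrt{\frac{406189}{2}} = \frac{\sqrt{812378}}{2} \approx 450.66$)
$427684 + L = 427684 + \frac{\sqrt{812378}}{2}$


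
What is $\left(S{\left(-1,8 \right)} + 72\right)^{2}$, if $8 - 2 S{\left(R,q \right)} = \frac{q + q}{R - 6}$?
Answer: $\frac{291600}{49} \approx 5951.0$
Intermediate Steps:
$S{\left(R,q \right)} = 4 - \frac{q}{-6 + R}$ ($S{\left(R,q \right)} = 4 - \frac{\left(q + q\right) \frac{1}{R - 6}}{2} = 4 - \frac{2 q \frac{1}{-6 + R}}{2} = 4 - \frac{q}{-6 + R}$)
$\left(S{\left(-1,8 \right)} + 72\right)^{2} = \left(\frac{-24 - 8 + 4 \left(-1\right)}{-6 - 1} + 72\right)^{2} = \left(\frac{-24 - 8 - 4}{-7} + 72\right)^{2} = \left(\left(- \frac{1}{7}\right) \left(-36\right) + 72\right)^{2} = \left(\frac{36}{7} + 72\right)^{2} = \left(\frac{540}{7}\right)^{2} = \frac{291600}{49}$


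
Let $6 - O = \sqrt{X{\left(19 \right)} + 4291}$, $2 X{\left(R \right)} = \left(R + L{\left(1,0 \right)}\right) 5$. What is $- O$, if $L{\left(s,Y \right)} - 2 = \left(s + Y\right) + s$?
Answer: $-6 + \frac{\sqrt{17394}}{2} \approx 59.943$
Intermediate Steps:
$L{\left(s,Y \right)} = 2 + Y + 2 s$ ($L{\left(s,Y \right)} = 2 + \left(\left(s + Y\right) + s\right) = 2 + \left(\left(Y + s\right) + s\right) = 2 + \left(Y + 2 s\right) = 2 + Y + 2 s$)
$X{\left(R \right)} = 10 + \frac{5 R}{2}$ ($X{\left(R \right)} = \frac{\left(R + \left(2 + 0 + 2 \cdot 1\right)\right) 5}{2} = \frac{\left(R + \left(2 + 0 + 2\right)\right) 5}{2} = \frac{\left(R + 4\right) 5}{2} = \frac{\left(4 + R\right) 5}{2} = \frac{20 + 5 R}{2} = 10 + \frac{5 R}{2}$)
$O = 6 - \frac{\sqrt{17394}}{2}$ ($O = 6 - \sqrt{\left(10 + \frac{5}{2} \cdot 19\right) + 4291} = 6 - \sqrt{\left(10 + \frac{95}{2}\right) + 4291} = 6 - \sqrt{\frac{115}{2} + 4291} = 6 - \sqrt{\frac{8697}{2}} = 6 - \frac{\sqrt{17394}}{2} \approx -59.943$)
$- O = - (6 - \frac{\sqrt{17394}}{2}) = -6 + \frac{\sqrt{17394}}{2}$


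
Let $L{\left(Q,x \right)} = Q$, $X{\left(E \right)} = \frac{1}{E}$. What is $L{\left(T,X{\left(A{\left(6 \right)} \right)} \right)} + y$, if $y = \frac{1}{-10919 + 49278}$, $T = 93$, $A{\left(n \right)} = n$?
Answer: $\frac{3567388}{38359} \approx 93.0$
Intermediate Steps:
$y = \frac{1}{38359} \approx 2.6069 \cdot 10^{-5}$
$L{\left(T,X{\left(A{\left(6 \right)} \right)} \right)} + y = 93 + \frac{1}{38359} = \frac{3567388}{38359}$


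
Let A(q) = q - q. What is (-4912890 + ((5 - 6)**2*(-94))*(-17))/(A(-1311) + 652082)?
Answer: -2455646/326041 ≈ -7.5317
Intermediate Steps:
A(q) = 0
(-4912890 + ((5 - 6)**2*(-94))*(-17))/(A(-1311) + 652082) = (-4912890 + ((5 - 6)**2*(-94))*(-17))/(0 + 652082) = (-4912890 + ((-1)**2*(-94))*(-17))/652082 = (-4912890 + (1*(-94))*(-17))*(1/652082) = (-4912890 - 94*(-17))*(1/652082) = (-4912890 + 1598)*(1/652082) = -4911292*1/652082 = -2455646/326041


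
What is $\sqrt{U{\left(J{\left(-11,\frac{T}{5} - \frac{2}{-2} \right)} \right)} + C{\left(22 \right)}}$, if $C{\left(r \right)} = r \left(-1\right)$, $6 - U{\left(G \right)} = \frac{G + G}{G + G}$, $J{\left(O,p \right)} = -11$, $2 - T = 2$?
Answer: $i \sqrt{17} \approx 4.1231 i$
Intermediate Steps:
$T = 0$ ($T = 2 - 2 = 0$)
$U{\left(G \right)} = 5$ ($U{\left(G \right)} = 6 - \frac{G + G}{G + G} = 6 - \frac{2 G}{2 G} = 6 - 2 G \frac{1}{2 G} = 6 - 1 = 5$)
$C{\left(r \right)} = - r$
$\sqrt{U{\left(J{\left(-11,\frac{T}{5} - \frac{2}{-2} \right)} \right)} + C{\left(22 \right)}} = \sqrt{5 - 22} = \sqrt{-17} = i \sqrt{17}$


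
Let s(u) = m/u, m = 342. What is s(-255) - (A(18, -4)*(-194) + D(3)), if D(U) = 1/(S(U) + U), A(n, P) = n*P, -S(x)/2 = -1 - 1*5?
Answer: -3562199/255 ≈ -13969.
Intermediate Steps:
S(x) = 12 (S(x) = -2*(-1 - 1*5) = -2*(-1 - 5) = -2*(-6) = 12)
A(n, P) = P*n
D(U) = 1/(12 + U)
s(u) = 342/u
s(-255) - (A(18, -4)*(-194) + D(3)) = 342/(-255) - (-4*18*(-194) + 1/(12 + 3)) = 342*(-1/255) - (-72*(-194) + 1/15) = -114/85 - (13968 + 1/15) = -114/85 - 1*209521/15 = -114/85 - 209521/15 = -3562199/255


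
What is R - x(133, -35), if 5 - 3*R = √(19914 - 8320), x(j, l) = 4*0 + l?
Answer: 110/3 - √11594/3 ≈ 0.77485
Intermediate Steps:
x(j, l) = l (x(j, l) = 0 + l = l)
R = 5/3 - √11594/3 (R = 5/3 - √(19914 - 8320)/3 = 5/3 - √11594/3 ≈ -34.225)
R - x(133, -35) = (5/3 - √11594/3) - 1*(-35) = (5/3 - √11594/3) + 35 = 110/3 - √11594/3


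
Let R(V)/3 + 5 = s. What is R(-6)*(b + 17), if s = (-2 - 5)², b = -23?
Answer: -792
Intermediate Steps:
s = 49 (s = (-7)² = 49)
R(V) = 132 (R(V) = -15 + 3*49 = -15 + 147 = 132)
R(-6)*(b + 17) = 132*(-23 + 17) = 132*(-6) = -792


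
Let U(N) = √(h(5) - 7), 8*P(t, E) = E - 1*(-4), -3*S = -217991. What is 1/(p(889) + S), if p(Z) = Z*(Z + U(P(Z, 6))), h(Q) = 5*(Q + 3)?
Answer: 7766862/6702448088779 - 8001*√33/6702448088779 ≈ 1.1520e-6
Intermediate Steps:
h(Q) = 15 + 5*Q (h(Q) = 5*(3 + Q) = 15 + 5*Q)
S = 217991/3 (S = -⅓*(-217991) = 217991/3 ≈ 72664.)
P(t, E) = ½ + E/8 (P(t, E) = (E - 1*(-4))/8 = (E + 4)/8 = (4 + E)/8 = ½ + E/8)
U(N) = √33 (U(N) = √((15 + 5*5) - 7) = √((15 + 25) - 7) = √(40 - 7) = √33)
p(Z) = Z*(Z + √33)
1/(p(889) + S) = 1/(889*(889 + √33) + 217991/3) = 1/((790321 + 889*√33) + 217991/3) = 1/(2588954/3 + 889*√33)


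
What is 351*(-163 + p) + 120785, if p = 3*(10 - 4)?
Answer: 69890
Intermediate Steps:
p = 18 (p = 3*6 = 18)
351*(-163 + p) + 120785 = 351*(-163 + 18) + 120785 = 351*(-145) + 120785 = -50895 + 120785 = 69890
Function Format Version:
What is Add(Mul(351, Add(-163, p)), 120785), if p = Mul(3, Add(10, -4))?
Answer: 69890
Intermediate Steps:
p = 18 (p = Mul(3, 6) = 18)
Add(Mul(351, Add(-163, p)), 120785) = Add(Mul(351, Add(-163, 18)), 120785) = Add(Mul(351, -145), 120785) = Add(-50895, 120785) = 69890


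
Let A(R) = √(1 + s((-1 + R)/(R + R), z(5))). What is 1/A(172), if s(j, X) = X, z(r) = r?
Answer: √6/6 ≈ 0.40825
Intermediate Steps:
A(R) = √6 (A(R) = √(1 + 5) = √6)
1/A(172) = 1/(√6) = √6/6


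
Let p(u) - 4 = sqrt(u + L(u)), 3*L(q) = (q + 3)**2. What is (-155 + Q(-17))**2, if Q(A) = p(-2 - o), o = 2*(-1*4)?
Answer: (151 - sqrt(33))**2 ≈ 21099.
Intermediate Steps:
o = -8 (o = 2*(-4) = -8)
L(q) = (3 + q)**2/3 (L(q) = (q + 3)**2/3 = (3 + q)**2/3)
p(u) = 4 + sqrt(u + (3 + u)**2/3)
Q(A) = 4 + sqrt(33) (Q(A) = 4 + sqrt(3*(3 + (-2 - 1*(-8)))**2 + 9*(-2 - 1*(-8)))/3 = 4 + sqrt(3*(3 + (-2 + 8))**2 + 9*(-2 + 8))/3 = 4 + sqrt(3*(3 + 6)**2 + 9*6)/3 = 4 + sqrt(3*9**2 + 54)/3 = 4 + sqrt(3*81 + 54)/3 = 4 + sqrt(243 + 54)/3 = 4 + sqrt(297)/3 = 4 + (3*sqrt(33))/3 = 4 + sqrt(33))
(-155 + Q(-17))**2 = (-155 + (4 + sqrt(33)))**2 = (-151 + sqrt(33))**2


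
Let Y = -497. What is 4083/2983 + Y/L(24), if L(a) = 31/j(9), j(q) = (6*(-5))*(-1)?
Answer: -44349957/92473 ≈ -479.60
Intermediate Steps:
j(q) = 30 (j(q) = -30*(-1) = 30)
L(a) = 31/30
4083/2983 + Y/L(24) = 4083/2983 - 497/31/30 = 4083*(1/2983) - 497*30/31 = 4083/2983 - 14910/31 = -44349957/92473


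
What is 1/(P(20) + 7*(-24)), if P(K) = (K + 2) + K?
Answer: -1/126 ≈ -0.0079365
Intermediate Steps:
P(K) = 2 + 2*K (P(K) = (2 + K) + K = 2 + 2*K)
1/(P(20) + 7*(-24)) = 1/((2 + 2*20) + 7*(-24)) = 1/((2 + 40) - 168) = 1/(42 - 168) = 1/(-126) = -1/126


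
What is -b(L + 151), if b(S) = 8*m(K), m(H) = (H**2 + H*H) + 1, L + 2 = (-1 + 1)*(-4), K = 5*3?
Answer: -3608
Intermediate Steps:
K = 15
L = -2 (L = -2 + (-1 + 1)*(-4) = -2 + 0*(-4) = -2 + 0 = -2)
m(H) = 1 + 2*H**2 (m(H) = (H**2 + H**2) + 1 = 2*H**2 + 1 = 1 + 2*H**2)
b(S) = 3608 (b(S) = 8*(1 + 2*15**2) = 8*(1 + 2*225) = 8*(1 + 450) = 8*451 = 3608)
-b(L + 151) = -1*3608 = -3608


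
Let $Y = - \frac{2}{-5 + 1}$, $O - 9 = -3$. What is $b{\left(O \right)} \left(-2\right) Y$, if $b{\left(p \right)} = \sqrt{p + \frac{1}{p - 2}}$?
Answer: $- \frac{5}{2} \approx -2.5$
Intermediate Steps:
$O = 6$ ($O = 9 - 3 = 6$)
$b{\left(p \right)} = \sqrt{p + \frac{1}{-2 + p}}$
$Y = \frac{1}{2}$ ($Y = - \frac{2}{-4} = \left(-2\right) \left(- \frac{1}{4}\right) = \frac{1}{2} \approx 0.5$)
$b{\left(O \right)} \left(-2\right) Y = \sqrt{\frac{1 + 6 \left(-2 + 6\right)}{-2 + 6}} \left(-2\right) \frac{1}{2} = \sqrt{\frac{1 + 6 \cdot 4}{4}} \left(-2\right) \frac{1}{2} = \sqrt{\frac{1 + 24}{4}} \left(-2\right) \frac{1}{2} = \sqrt{\frac{1}{4} \cdot 25} \left(-2\right) \frac{1}{2} = \sqrt{\frac{25}{4}} \left(-2\right) \frac{1}{2} = \frac{5}{2} \left(-2\right) \frac{1}{2} = \left(-5\right) \frac{1}{2} = - \frac{5}{2}$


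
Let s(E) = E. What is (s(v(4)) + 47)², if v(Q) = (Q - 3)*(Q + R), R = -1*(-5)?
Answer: 3136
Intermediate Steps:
R = 5
v(Q) = (-3 + Q)*(5 + Q) (v(Q) = (Q - 3)*(Q + 5) = (-3 + Q)*(5 + Q))
(s(v(4)) + 47)² = ((-15 + 4² + 2*4) + 47)² = ((-15 + 16 + 8) + 47)² = (9 + 47)² = 56² = 3136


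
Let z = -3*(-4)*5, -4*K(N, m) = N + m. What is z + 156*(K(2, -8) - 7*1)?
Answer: -798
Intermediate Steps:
K(N, m) = -N/4 - m/4 (K(N, m) = -(N + m)/4 = -N/4 - m/4)
z = 60 (z = 12*5 = 60)
z + 156*(K(2, -8) - 7*1) = 60 + 156*((-¼*2 - ¼*(-8)) - 7*1) = 60 + 156*((-½ + 2) - 7) = 60 + 156*(3/2 - 7) = 60 + 156*(-11/2) = 60 - 858 = -798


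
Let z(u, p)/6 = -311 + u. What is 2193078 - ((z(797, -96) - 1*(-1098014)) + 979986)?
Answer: 112162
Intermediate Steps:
z(u, p) = -1866 + 6*u (z(u, p) = 6*(-311 + u) = -1866 + 6*u)
2193078 - ((z(797, -96) - 1*(-1098014)) + 979986) = 2193078 - (((-1866 + 6*797) - 1*(-1098014)) + 979986) = 2193078 - (((-1866 + 4782) + 1098014) + 979986) = 2193078 - ((2916 + 1098014) + 979986) = 2193078 - (1100930 + 979986) = 2193078 - 1*2080916 = 2193078 - 2080916 = 112162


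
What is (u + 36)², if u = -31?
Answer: 25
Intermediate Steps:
(u + 36)² = (-31 + 36)² = 5² = 25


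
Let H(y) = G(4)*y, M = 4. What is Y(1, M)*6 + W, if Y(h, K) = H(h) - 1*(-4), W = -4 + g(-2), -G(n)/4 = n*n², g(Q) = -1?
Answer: -1517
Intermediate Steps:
G(n) = -4*n³ (G(n) = -4*n*n² = -4*n³)
H(y) = -256*y (H(y) = (-4*4³)*y = (-4*64)*y = -256*y)
W = -5 (W = -4 - 1 = -5)
Y(h, K) = 4 - 256*h (Y(h, K) = -256*h - 1*(-4) = -256*h + 4 = 4 - 256*h)
Y(1, M)*6 + W = (4 - 256*1)*6 - 5 = (4 - 256)*6 - 5 = -252*6 - 5 = -1512 - 5 = -1517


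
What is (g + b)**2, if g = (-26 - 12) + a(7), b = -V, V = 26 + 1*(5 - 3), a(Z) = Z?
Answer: 3481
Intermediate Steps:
V = 28 (V = 26 + 1*2 = 26 + 2 = 28)
b = -28 (b = -1*28 = -28)
g = -31 (g = (-26 - 12) + 7 = -38 + 7 = -31)
(g + b)**2 = (-31 - 28)**2 = (-59)**2 = 3481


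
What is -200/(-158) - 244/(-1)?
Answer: 19376/79 ≈ 245.27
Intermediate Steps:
-200/(-158) - 244/(-1) = -200*(-1/158) - 244*(-1) = 100/79 + 244 = 19376/79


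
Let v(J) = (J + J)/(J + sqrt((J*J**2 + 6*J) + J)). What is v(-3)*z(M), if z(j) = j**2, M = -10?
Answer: 600/19 + 800*I*sqrt(3)/19 ≈ 31.579 + 72.928*I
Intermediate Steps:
v(J) = 2*J/(J + sqrt(J**3 + 7*J)) (v(J) = (2*J)/(J + sqrt((J**3 + 6*J) + J)) = (2*J)/(J + sqrt(J**3 + 7*J)) = 2*J/(J + sqrt(J**3 + 7*J)))
v(-3)*z(M) = (2*(-3)/(-3 + sqrt(-3*(7 + (-3)**2))))*(-10)**2 = (2*(-3)/(-3 + sqrt(-3*(7 + 9))))*100 = (2*(-3)/(-3 + sqrt(-3*16)))*100 = (2*(-3)/(-3 + sqrt(-48)))*100 = (2*(-3)/(-3 + 4*I*sqrt(3)))*100 = -6/(-3 + 4*I*sqrt(3))*100 = -600/(-3 + 4*I*sqrt(3))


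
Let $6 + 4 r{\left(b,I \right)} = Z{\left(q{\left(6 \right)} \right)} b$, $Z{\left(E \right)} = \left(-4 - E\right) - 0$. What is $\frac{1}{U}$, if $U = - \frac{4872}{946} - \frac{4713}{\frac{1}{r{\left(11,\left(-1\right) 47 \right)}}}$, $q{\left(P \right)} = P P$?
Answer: $\frac{946}{497117655} \approx 1.903 \cdot 10^{-6}$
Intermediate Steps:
$q{\left(P \right)} = P^{2}$
$Z{\left(E \right)} = -4 - E$ ($Z{\left(E \right)} = \left(-4 - E\right) + 0 = -4 - E$)
$r{\left(b,I \right)} = - \frac{3}{2} - 10 b$ ($r{\left(b,I \right)} = - \frac{3}{2} + \frac{\left(-4 - 6^{2}\right) b}{4} = - \frac{3}{2} + \frac{\left(-4 - 36\right) b}{4} = - \frac{3}{2} + \frac{\left(-40\right) b}{4} = - \frac{3}{2} - 10 b$)
$U = \frac{497117655}{946}$ ($U = - \frac{4872}{946} - \frac{4713}{\frac{1}{- \frac{3}{2} - 110}} = \left(-4872\right) \frac{1}{946} - \frac{4713}{\frac{1}{- \frac{3}{2} - 110}} = - \frac{2436}{473} - \frac{4713}{\frac{1}{- \frac{223}{2}}} = - \frac{2436}{473} - \frac{4713}{- \frac{2}{223}} = - \frac{2436}{473} - - \frac{1050999}{2} = - \frac{2436}{473} + \frac{1050999}{2} = \frac{497117655}{946} \approx 5.2549 \cdot 10^{5}$)
$\frac{1}{U} = \frac{1}{\frac{497117655}{946}} = \frac{946}{497117655}$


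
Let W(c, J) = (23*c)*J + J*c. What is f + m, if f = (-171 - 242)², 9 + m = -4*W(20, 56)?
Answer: 63040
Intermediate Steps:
W(c, J) = 24*J*c (W(c, J) = 23*J*c + J*c = 24*J*c)
m = -107529 (m = -9 - 96*56*20 = -9 - 4*26880 = -9 - 107520 = -107529)
f = 170569 (f = (-413)² = 170569)
f + m = 170569 - 107529 = 63040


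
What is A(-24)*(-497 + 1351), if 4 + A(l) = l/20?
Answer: -22204/5 ≈ -4440.8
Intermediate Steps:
A(l) = -4 + l/20
A(-24)*(-497 + 1351) = (-4 + (1/20)*(-24))*(-497 + 1351) = (-4 - 6/5)*854 = -26/5*854 = -22204/5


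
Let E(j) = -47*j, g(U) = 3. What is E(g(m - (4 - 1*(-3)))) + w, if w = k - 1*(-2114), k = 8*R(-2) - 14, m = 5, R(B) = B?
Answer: 1943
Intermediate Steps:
k = -30 (k = 8*(-2) - 14 = -16 - 14 = -30)
w = 2084 (w = -30 - 1*(-2114) = -30 + 2114 = 2084)
E(g(m - (4 - 1*(-3)))) + w = -47*3 + 2084 = -141 + 2084 = 1943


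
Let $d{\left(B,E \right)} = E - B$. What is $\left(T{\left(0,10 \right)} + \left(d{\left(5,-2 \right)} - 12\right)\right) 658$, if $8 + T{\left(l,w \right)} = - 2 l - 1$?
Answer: $-18424$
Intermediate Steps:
$T{\left(l,w \right)} = -9 - 2 l$ ($T{\left(l,w \right)} = -8 - \left(1 + 2 l\right) = -9 - 2 l$)
$\left(T{\left(0,10 \right)} + \left(d{\left(5,-2 \right)} - 12\right)\right) 658 = \left(\left(-9 - 0\right) - 19\right) 658 = \left(\left(-9 + 0\right) - 19\right) 658 = \left(-9 - 19\right) 658 = \left(-28\right) 658 = -18424$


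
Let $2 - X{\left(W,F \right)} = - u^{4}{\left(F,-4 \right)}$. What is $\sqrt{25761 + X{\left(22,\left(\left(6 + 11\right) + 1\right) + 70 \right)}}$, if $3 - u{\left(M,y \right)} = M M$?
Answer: $2 \sqrt{897693909139581} \approx 5.9923 \cdot 10^{7}$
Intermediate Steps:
$u{\left(M,y \right)} = 3 - M^{2}$ ($u{\left(M,y \right)} = 3 - M M = 3 - M^{2}$)
$X{\left(W,F \right)} = 2 + \left(3 - F^{2}\right)^{4}$ ($X{\left(W,F \right)} = 2 - - \left(3 - F^{2}\right)^{4} = 2 + \left(3 - F^{2}\right)^{4}$)
$\sqrt{25761 + X{\left(22,\left(\left(6 + 11\right) + 1\right) + 70 \right)}} = \sqrt{25761 + \left(2 + \left(-3 + \left(\left(\left(6 + 11\right) + 1\right) + 70\right)^{2}\right)^{4}\right)} = \sqrt{25761 + \left(2 + \left(-3 + \left(\left(17 + 1\right) + 70\right)^{2}\right)^{4}\right)} = \sqrt{25761 + \left(2 + \left(-3 + \left(18 + 70\right)^{2}\right)^{4}\right)} = \sqrt{25761 + \left(2 + \left(-3 + 88^{2}\right)^{4}\right)} = \sqrt{25761 + \left(2 + \left(-3 + 7744\right)^{4}\right)} = \sqrt{25761 + \left(2 + 7741^{4}\right)} = \sqrt{25761 + \left(2 + 3590775636532561\right)} = \sqrt{25761 + 3590775636532563} = \sqrt{3590775636558324} = 2 \sqrt{897693909139581}$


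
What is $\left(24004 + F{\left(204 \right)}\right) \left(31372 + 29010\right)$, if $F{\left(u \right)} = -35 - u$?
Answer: $1434978230$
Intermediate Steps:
$\left(24004 + F{\left(204 \right)}\right) \left(31372 + 29010\right) = \left(24004 - 239\right) \left(31372 + 29010\right) = \left(24004 - 239\right) 60382 = 23765 \cdot 60382 = 1434978230$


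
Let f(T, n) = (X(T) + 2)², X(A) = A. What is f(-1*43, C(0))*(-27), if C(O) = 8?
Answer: -45387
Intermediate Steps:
f(T, n) = (2 + T)² (f(T, n) = (T + 2)² = (2 + T)²)
f(-1*43, C(0))*(-27) = (2 - 1*43)²*(-27) = (2 - 43)²*(-27) = (-41)²*(-27) = 1681*(-27) = -45387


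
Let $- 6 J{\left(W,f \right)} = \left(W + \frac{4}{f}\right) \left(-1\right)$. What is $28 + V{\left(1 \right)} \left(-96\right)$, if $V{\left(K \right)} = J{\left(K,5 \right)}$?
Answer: $- \frac{4}{5} \approx -0.8$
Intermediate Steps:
$J{\left(W,f \right)} = \frac{W}{6} + \frac{2}{3 f}$ ($J{\left(W,f \right)} = - \frac{\left(W + \frac{4}{f}\right) \left(-1\right)}{6} = - \frac{- W - \frac{4}{f}}{6} = \frac{W}{6} + \frac{2}{3 f}$)
$V{\left(K \right)} = \frac{2}{15} + \frac{K}{6}$ ($V{\left(K \right)} = \frac{4 + K 5}{6 \cdot 5} = \frac{1}{6} \cdot \frac{1}{5} \left(4 + 5 K\right) = \frac{2}{15} + \frac{K}{6}$)
$28 + V{\left(1 \right)} \left(-96\right) = 28 + \left(\frac{2}{15} + \frac{1}{6} \cdot 1\right) \left(-96\right) = 28 + \left(\frac{2}{15} + \frac{1}{6}\right) \left(-96\right) = 28 + \frac{3}{10} \left(-96\right) = 28 - \frac{144}{5} = - \frac{4}{5}$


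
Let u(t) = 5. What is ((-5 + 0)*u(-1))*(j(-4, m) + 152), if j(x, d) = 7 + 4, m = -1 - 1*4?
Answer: -4075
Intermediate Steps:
m = -5 (m = -1 - 4 = -5)
j(x, d) = 11
((-5 + 0)*u(-1))*(j(-4, m) + 152) = ((-5 + 0)*5)*(11 + 152) = -5*5*163 = -25*163 = -4075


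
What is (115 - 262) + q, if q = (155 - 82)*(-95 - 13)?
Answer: -8031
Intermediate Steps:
q = -7884 (q = 73*(-108) = -7884)
(115 - 262) + q = (115 - 262) - 7884 = -147 - 7884 = -8031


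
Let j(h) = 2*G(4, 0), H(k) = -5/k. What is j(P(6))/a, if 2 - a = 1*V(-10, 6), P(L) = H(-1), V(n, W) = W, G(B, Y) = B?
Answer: -2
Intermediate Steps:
P(L) = 5 (P(L) = -5/(-1) = -5*(-1) = 5)
a = -4 (a = 2 - 6 = -4)
j(h) = 8 (j(h) = 2*4 = 8)
j(P(6))/a = 8/(-4) = 8*(-1/4) = -2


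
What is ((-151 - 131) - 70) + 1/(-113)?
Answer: -39777/113 ≈ -352.01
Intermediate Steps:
((-151 - 131) - 70) + 1/(-113) = (-282 - 70) - 1/113 = -352 - 1/113 = -39777/113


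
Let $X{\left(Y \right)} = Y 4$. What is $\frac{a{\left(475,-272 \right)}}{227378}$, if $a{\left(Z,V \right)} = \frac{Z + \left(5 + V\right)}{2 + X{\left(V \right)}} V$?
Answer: $\frac{14144}{61733127} \approx 0.00022912$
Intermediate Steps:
$X{\left(Y \right)} = 4 Y$
$a{\left(Z,V \right)} = \frac{V \left(5 + V + Z\right)}{2 + 4 V}$ ($a{\left(Z,V \right)} = \frac{Z + \left(5 + V\right)}{2 + 4 V} V = \frac{5 + V + Z}{2 + 4 V} V = \frac{V \left(5 + V + Z\right)}{2 + 4 V}$)
$\frac{a{\left(475,-272 \right)}}{227378} = \frac{\frac{1}{2} \left(-272\right) \frac{1}{1 + 2 \left(-272\right)} \left(5 - 272 + 475\right)}{227378} = \frac{1}{2} \left(-272\right) \frac{1}{1 - 544} \cdot 208 \cdot \frac{1}{227378} = \frac{1}{2} \left(-272\right) \frac{1}{-543} \cdot 208 \cdot \frac{1}{227378} = \frac{1}{2} \left(-272\right) \left(- \frac{1}{543}\right) 208 \cdot \frac{1}{227378} = \frac{28288}{543} \cdot \frac{1}{227378} = \frac{14144}{61733127}$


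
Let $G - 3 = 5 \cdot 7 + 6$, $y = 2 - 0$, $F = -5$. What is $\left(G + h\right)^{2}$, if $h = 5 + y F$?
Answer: $1521$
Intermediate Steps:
$y = 2$ ($y = 2 + 0 = 2$)
$h = -5$ ($h = 5 + 2 \left(-5\right) = 5 - 10 = -5$)
$G = 44$ ($G = 3 + \left(5 \cdot 7 + 6\right) = 3 + \left(35 + 6\right) = 3 + 41 = 44$)
$\left(G + h\right)^{2} = \left(44 - 5\right)^{2} = 39^{2} = 1521$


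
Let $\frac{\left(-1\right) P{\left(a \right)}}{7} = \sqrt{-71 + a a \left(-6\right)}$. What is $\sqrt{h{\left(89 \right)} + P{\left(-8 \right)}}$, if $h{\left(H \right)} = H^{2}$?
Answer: $\sqrt{7921 - 7 i \sqrt{455}} \approx 89.004 - 0.8388 i$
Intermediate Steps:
$P{\left(a \right)} = - 7 \sqrt{-71 - 6 a^{2}}$ ($P{\left(a \right)} = - 7 \sqrt{-71 + a a \left(-6\right)} = - 7 \sqrt{-71 + a^{2} \left(-6\right)} = - 7 \sqrt{-71 - 6 a^{2}}$)
$\sqrt{h{\left(89 \right)} + P{\left(-8 \right)}} = \sqrt{89^{2} - 7 \sqrt{-71 - 6 \left(-8\right)^{2}}} = \sqrt{7921 - 7 \sqrt{-71 - 384}} = \sqrt{7921 - 7 \sqrt{-455}} = \sqrt{7921 - 7 i \sqrt{455}}$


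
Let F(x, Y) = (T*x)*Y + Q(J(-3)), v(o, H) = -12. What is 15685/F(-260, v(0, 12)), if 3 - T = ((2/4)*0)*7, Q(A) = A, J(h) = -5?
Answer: 3137/1871 ≈ 1.6766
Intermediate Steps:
T = 3 (T = 3 - (2/4)*0*7 = 3 - (2*(¼))*0*7 = 3 - (½)*0*7 = 3 - 0*7 = 3 - 1*0 = 3 + 0 = 3)
F(x, Y) = -5 + 3*Y*x (F(x, Y) = (3*x)*Y - 5 = 3*Y*x - 5 = -5 + 3*Y*x)
15685/F(-260, v(0, 12)) = 15685/(-5 + 3*(-12)*(-260)) = 15685/(-5 + 9360) = 15685/9355 = 15685*(1/9355) = 3137/1871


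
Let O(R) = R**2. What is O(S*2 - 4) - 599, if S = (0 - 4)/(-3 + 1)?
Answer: -599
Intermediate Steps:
S = 2 (S = -4/(-2) = -4*(-1/2) = 2)
O(S*2 - 4) - 599 = (2*2 - 4)**2 - 599 = (4 - 4)**2 - 599 = 0**2 - 599 = 0 - 599 = -599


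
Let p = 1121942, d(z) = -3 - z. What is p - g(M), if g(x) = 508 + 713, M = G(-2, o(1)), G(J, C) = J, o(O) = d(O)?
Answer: 1120721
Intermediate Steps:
o(O) = -3 - O
M = -2
g(x) = 1221
p - g(M) = 1121942 - 1*1221 = 1121942 - 1221 = 1120721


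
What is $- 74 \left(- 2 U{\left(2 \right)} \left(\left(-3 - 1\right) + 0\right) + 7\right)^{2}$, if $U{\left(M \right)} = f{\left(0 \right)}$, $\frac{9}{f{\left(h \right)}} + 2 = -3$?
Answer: $- \frac{101306}{25} \approx -4052.2$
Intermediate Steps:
$f{\left(h \right)} = - \frac{9}{5}$ ($f{\left(h \right)} = \frac{9}{-2 - 3} = \frac{9}{-5} = 9 \left(- \frac{1}{5}\right) = - \frac{9}{5}$)
$U{\left(M \right)} = - \frac{9}{5}$
$- 74 \left(- 2 U{\left(2 \right)} \left(\left(-3 - 1\right) + 0\right) + 7\right)^{2} = - 74 \left(\left(-2\right) \left(- \frac{9}{5}\right) \left(\left(-3 - 1\right) + 0\right) + 7\right)^{2} = - 74 \left(\frac{18 \left(-4 + 0\right)}{5} + 7\right)^{2} = - 74 \left(\frac{18}{5} \left(-4\right) + 7\right)^{2} = - 74 \left(- \frac{72}{5} + 7\right)^{2} = - 74 \left(- \frac{37}{5}\right)^{2} = \left(-74\right) \frac{1369}{25} = - \frac{101306}{25}$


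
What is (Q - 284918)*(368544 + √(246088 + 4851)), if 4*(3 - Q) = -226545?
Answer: -84130763640 - 913115*√250939/4 ≈ -8.4245e+10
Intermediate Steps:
Q = 226557/4 (Q = 3 - ¼*(-226545) = 3 + 226545/4 = 226557/4 ≈ 56639.)
(Q - 284918)*(368544 + √(246088 + 4851)) = (226557/4 - 284918)*(368544 + √(246088 + 4851)) = -913115*(368544 + √250939)/4 = -84130763640 - 913115*√250939/4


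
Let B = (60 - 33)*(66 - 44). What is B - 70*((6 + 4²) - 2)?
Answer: -806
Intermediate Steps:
B = 594 (B = 27*22 = 594)
B - 70*((6 + 4²) - 2) = 594 - 70*((6 + 4²) - 2) = 594 - 70*((6 + 16) - 2) = 594 - 70*(22 - 2) = 594 - 70*20 = 594 - 1400 = -806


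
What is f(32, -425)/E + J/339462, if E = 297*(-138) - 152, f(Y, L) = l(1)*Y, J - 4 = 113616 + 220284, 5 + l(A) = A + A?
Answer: 3442182776/3491196939 ≈ 0.98596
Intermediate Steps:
l(A) = -5 + 2*A (l(A) = -5 + (A + A) = -5 + 2*A)
J = 333904 (J = 4 + (113616 + 220284) = 4 + 333900 = 333904)
f(Y, L) = -3*Y (f(Y, L) = (-5 + 2*1)*Y = (-5 + 2)*Y = -3*Y)
E = -41138 (E = -40986 - 152 = -41138)
f(32, -425)/E + J/339462 = -3*32/(-41138) + 333904/339462 = -96*(-1/41138) + 333904*(1/339462) = 48/20569 + 166952/169731 = 3442182776/3491196939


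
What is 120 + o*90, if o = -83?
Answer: -7350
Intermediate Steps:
120 + o*90 = 120 - 83*90 = 120 - 7470 = -7350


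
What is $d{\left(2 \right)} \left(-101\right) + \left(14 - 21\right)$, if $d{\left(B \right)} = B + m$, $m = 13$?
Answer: $-1522$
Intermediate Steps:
$d{\left(B \right)} = 13 + B$ ($d{\left(B \right)} = B + 13 = 13 + B$)
$d{\left(2 \right)} \left(-101\right) + \left(14 - 21\right) = \left(13 + 2\right) \left(-101\right) + \left(14 - 21\right) = 15 \left(-101\right) - 7 = -1515 - 7 = -1522$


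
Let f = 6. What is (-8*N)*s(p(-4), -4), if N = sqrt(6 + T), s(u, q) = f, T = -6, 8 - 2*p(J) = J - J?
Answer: 0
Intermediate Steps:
p(J) = 4 (p(J) = 4 - (J - J)/2 = 4 - 1/2*0 = 4 + 0 = 4)
s(u, q) = 6
N = 0 (N = sqrt(6 - 6) = sqrt(0) = 0)
(-8*N)*s(p(-4), -4) = -8*0*6 = 0*6 = 0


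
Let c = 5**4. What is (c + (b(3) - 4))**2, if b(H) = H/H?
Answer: 386884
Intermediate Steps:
c = 625
b(H) = 1
(c + (b(3) - 4))**2 = (625 + (1 - 4))**2 = (625 - 3)**2 = 622**2 = 386884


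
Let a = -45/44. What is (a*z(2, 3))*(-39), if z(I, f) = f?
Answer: 5265/44 ≈ 119.66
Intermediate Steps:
a = -45/44 (a = -45*1/44 = -45/44 ≈ -1.0227)
(a*z(2, 3))*(-39) = -45/44*3*(-39) = -135/44*(-39) = 5265/44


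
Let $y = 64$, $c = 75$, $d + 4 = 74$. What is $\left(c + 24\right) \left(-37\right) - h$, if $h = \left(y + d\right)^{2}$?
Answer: $-21619$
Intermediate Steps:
$d = 70$ ($d = -4 + 74 = 70$)
$h = 17956$ ($h = \left(64 + 70\right)^{2} = 134^{2} = 17956$)
$\left(c + 24\right) \left(-37\right) - h = \left(75 + 24\right) \left(-37\right) - 17956 = 99 \left(-37\right) - 17956 = -3663 - 17956 = -21619$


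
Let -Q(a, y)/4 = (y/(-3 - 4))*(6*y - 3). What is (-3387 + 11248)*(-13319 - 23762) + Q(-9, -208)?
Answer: -2039415355/7 ≈ -2.9134e+8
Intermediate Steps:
Q(a, y) = 4*y*(-3 + 6*y)/7 (Q(a, y) = -4*y/(-3 - 4)*(6*y - 3) = -4*y/(-7)*(-3 + 6*y) = -4*y*(-1/7)*(-3 + 6*y) = -4*(-y/7)*(-3 + 6*y) = -(-4)*y*(-3 + 6*y)/7 = 4*y*(-3 + 6*y)/7)
(-3387 + 11248)*(-13319 - 23762) + Q(-9, -208) = (-3387 + 11248)*(-13319 - 23762) + (12/7)*(-208)*(-1 + 2*(-208)) = 7861*(-37081) + (12/7)*(-208)*(-1 - 416) = -291493741 + (12/7)*(-208)*(-417) = -291493741 + 1040832/7 = -2039415355/7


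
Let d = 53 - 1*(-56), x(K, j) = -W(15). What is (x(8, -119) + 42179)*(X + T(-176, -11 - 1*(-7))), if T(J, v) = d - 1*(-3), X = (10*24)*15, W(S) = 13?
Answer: 156520192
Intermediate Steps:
x(K, j) = -13 (x(K, j) = -1*13 = -13)
X = 3600 (X = 240*15 = 3600)
d = 109 (d = 53 + 56 = 109)
T(J, v) = 112 (T(J, v) = 109 - 1*(-3) = 109 + 3 = 112)
(x(8, -119) + 42179)*(X + T(-176, -11 - 1*(-7))) = (-13 + 42179)*(3600 + 112) = 42166*3712 = 156520192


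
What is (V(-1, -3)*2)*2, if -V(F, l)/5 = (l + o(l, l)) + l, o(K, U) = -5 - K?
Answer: 160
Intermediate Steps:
V(F, l) = 25 - 5*l (V(F, l) = -5*((l + (-5 - l)) + l) = -5*(-5 + l) = 25 - 5*l)
(V(-1, -3)*2)*2 = ((25 - 5*(-3))*2)*2 = ((25 + 15)*2)*2 = (40*2)*2 = 80*2 = 160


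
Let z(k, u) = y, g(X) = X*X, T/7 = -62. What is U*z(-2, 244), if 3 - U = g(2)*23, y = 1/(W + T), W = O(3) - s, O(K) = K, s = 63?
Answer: 89/494 ≈ 0.18016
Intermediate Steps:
T = -434 (T = 7*(-62) = -434)
g(X) = X**2
W = -60 (W = 3 - 1*63 = 3 - 63 = -60)
y = -1/494 (y = 1/(-60 - 434) = 1/(-494) = -1/494 ≈ -0.0020243)
z(k, u) = -1/494
U = -89 (U = 3 - 2**2*23 = 3 - 4*23 = 3 - 1*92 = 3 - 92 = -89)
U*z(-2, 244) = -89*(-1/494) = 89/494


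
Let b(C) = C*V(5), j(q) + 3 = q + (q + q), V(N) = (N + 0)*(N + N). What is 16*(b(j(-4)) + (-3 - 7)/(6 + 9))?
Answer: -36032/3 ≈ -12011.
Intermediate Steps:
V(N) = 2*N² (V(N) = N*(2*N) = 2*N²)
j(q) = -3 + 3*q (j(q) = -3 + (q + (q + q)) = -3 + (q + 2*q) = -3 + 3*q)
b(C) = 50*C (b(C) = C*(2*5²) = C*(2*25) = C*50 = 50*C)
16*(b(j(-4)) + (-3 - 7)/(6 + 9)) = 16*(50*(-3 + 3*(-4)) + (-3 - 7)/(6 + 9)) = 16*(50*(-3 - 12) - 10/15) = 16*(50*(-15) - 10*1/15) = 16*(-750 - ⅔) = 16*(-2252/3) = -36032/3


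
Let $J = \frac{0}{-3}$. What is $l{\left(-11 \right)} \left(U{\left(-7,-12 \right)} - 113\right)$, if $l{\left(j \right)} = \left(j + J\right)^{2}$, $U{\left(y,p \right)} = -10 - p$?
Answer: $-13431$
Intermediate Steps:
$J = 0$ ($J = 0 \left(- \frac{1}{3}\right) = 0$)
$l{\left(j \right)} = j^{2}$ ($l{\left(j \right)} = \left(j + 0\right)^{2} = j^{2}$)
$l{\left(-11 \right)} \left(U{\left(-7,-12 \right)} - 113\right) = \left(-11\right)^{2} \left(\left(-10 - -12\right) - 113\right) = 121 \left(\left(-10 + 12\right) - 113\right) = 121 \left(2 - 113\right) = 121 \left(-111\right) = -13431$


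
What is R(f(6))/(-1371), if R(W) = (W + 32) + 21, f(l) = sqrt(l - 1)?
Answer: -53/1371 - sqrt(5)/1371 ≈ -0.040289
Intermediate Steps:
f(l) = sqrt(-1 + l)
R(W) = 53 + W (R(W) = (32 + W) + 21 = 53 + W)
R(f(6))/(-1371) = (53 + sqrt(-1 + 6))/(-1371) = (53 + sqrt(5))*(-1/1371) = -53/1371 - sqrt(5)/1371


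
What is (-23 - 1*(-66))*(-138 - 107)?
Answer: -10535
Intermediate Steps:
(-23 - 1*(-66))*(-138 - 107) = (-23 + 66)*(-245) = 43*(-245) = -10535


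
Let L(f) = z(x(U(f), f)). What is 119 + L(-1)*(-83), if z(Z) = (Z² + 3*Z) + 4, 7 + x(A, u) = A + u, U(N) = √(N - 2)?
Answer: -3284 + 1079*I*√3 ≈ -3284.0 + 1868.9*I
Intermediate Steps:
U(N) = √(-2 + N)
x(A, u) = -7 + A + u (x(A, u) = -7 + (A + u) = -7 + A + u)
z(Z) = 4 + Z² + 3*Z
L(f) = -17 + (-7 + f + √(-2 + f))² + 3*f + 3*√(-2 + f) (L(f) = 4 + (-7 + √(-2 + f) + f)² + 3*(-7 + √(-2 + f) + f) = 4 + (-7 + f + √(-2 + f))² + 3*(-7 + f + √(-2 + f)) = 4 + (-7 + f + √(-2 + f))² + (-21 + 3*f + 3*√(-2 + f)) = -17 + (-7 + f + √(-2 + f))² + 3*f + 3*√(-2 + f))
119 + L(-1)*(-83) = 119 + (-17 + (-7 - 1 + √(-2 - 1))² + 3*(-1) + 3*√(-2 - 1))*(-83) = 119 + (-17 + (-7 - 1 + √(-3))² - 3 + 3*√(-3))*(-83) = 119 + (-17 + (-7 - 1 + I*√3)² - 3 + 3*(I*√3))*(-83) = 119 + (-17 + (-8 + I*√3)² - 3 + 3*I*√3)*(-83) = 119 + (-20 + (-8 + I*√3)² + 3*I*√3)*(-83) = 119 + (1660 - 83*(-8 + I*√3)² - 249*I*√3) = 1779 - 83*(-8 + I*√3)² - 249*I*√3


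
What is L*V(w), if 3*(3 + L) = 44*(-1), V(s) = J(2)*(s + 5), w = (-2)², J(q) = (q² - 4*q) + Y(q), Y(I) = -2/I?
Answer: 795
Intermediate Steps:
J(q) = q² - 4*q - 2/q (J(q) = (q² - 4*q) - 2/q = q² - 4*q - 2/q)
w = 4
V(s) = -25 - 5*s (V(s) = ((-2 + 2²*(-4 + 2))/2)*(s + 5) = ((-2 + 4*(-2))/2)*(5 + s) = ((-2 - 8)/2)*(5 + s) = ((½)*(-10))*(5 + s) = -5*(5 + s) = -25 - 5*s)
L = -53/3 (L = -3 + (44*(-1))/3 = -3 + (⅓)*(-44) = -3 - 44/3 = -53/3 ≈ -17.667)
L*V(w) = -53*(-25 - 5*4)/3 = -53*(-25 - 20)/3 = -53/3*(-45) = 795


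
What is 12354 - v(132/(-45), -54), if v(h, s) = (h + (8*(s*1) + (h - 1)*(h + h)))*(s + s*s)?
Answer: 29777274/25 ≈ 1.1911e+6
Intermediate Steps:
v(h, s) = (s + s²)*(h + 8*s + 2*h*(-1 + h)) (v(h, s) = (h + (8*s + (-1 + h)*(2*h)))*(s + s²) = (h + (8*s + 2*h*(-1 + h)))*(s + s²) = (h + 8*s + 2*h*(-1 + h))*(s + s²) = (s + s²)*(h + 8*s + 2*h*(-1 + h)))
12354 - v(132/(-45), -54) = 12354 - (-54)*(-132/(-45) + 2*(132/(-45))² + 8*(-54) + 8*(-54)² - 1*132/(-45)*(-54) + 2*(-54)*(132/(-45))²) = 12354 - (-54)*(-132*(-1)/45 + 2*(132*(-1/45))² - 432 + 8*2916 - 1*132*(-1/45)*(-54) + 2*(-54)*(132*(-1/45))²) = 12354 - (-54)*(-1*(-44/15) + 2*(-44/15)² - 432 + 23328 - 1*(-44/15)*(-54) + 2*(-54)*(-44/15)²) = 12354 - (-54)*(44/15 + 2*(1936/225) - 432 + 23328 - 792/5 + 2*(-54)*(1936/225)) = 12354 - (-54)*(44/15 + 3872/225 - 432 + 23328 - 792/5 - 23232/25) = 12354 - (-54)*4911404/225 = 12354 - 1*(-29468424/25) = 12354 + 29468424/25 = 29777274/25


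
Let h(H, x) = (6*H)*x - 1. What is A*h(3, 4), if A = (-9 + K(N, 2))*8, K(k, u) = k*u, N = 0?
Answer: -5112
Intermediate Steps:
h(H, x) = -1 + 6*H*x (h(H, x) = 6*H*x - 1 = -1 + 6*H*x)
A = -72 (A = (-9 + 0*2)*8 = (-9 + 0)*8 = -9*8 = -72)
A*h(3, 4) = -72*(-1 + 6*3*4) = -72*(-1 + 72) = -72*71 = -5112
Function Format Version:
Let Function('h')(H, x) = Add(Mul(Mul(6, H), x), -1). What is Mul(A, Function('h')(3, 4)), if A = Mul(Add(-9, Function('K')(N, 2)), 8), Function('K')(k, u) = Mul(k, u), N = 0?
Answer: -5112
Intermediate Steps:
Function('h')(H, x) = Add(-1, Mul(6, H, x)) (Function('h')(H, x) = Add(Mul(6, H, x), -1) = Add(-1, Mul(6, H, x)))
A = -72 (A = Mul(Add(-9, Mul(0, 2)), 8) = Mul(Add(-9, 0), 8) = Mul(-9, 8) = -72)
Mul(A, Function('h')(3, 4)) = Mul(-72, Add(-1, Mul(6, 3, 4))) = Mul(-72, Add(-1, 72)) = Mul(-72, 71) = -5112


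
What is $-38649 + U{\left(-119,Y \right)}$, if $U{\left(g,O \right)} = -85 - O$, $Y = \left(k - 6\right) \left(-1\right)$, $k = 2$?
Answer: $-38738$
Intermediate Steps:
$Y = 4$ ($Y = \left(2 - 6\right) \left(-1\right) = \left(-4\right) \left(-1\right) = 4$)
$-38649 + U{\left(-119,Y \right)} = -38649 - 89 = -38738$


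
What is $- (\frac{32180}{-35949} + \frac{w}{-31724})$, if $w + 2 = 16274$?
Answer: $\frac{401460112}{285111519} \approx 1.4081$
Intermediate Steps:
$w = 16272$ ($w = -2 + 16274 = 16272$)
$- (\frac{32180}{-35949} + \frac{w}{-31724}) = - (\frac{32180}{-35949} + \frac{16272}{-31724}) = - (32180 \left(- \frac{1}{35949}\right) + 16272 \left(- \frac{1}{31724}\right)) = - (- \frac{32180}{35949} - \frac{4068}{7931}) = \left(-1\right) \left(- \frac{401460112}{285111519}\right) = \frac{401460112}{285111519}$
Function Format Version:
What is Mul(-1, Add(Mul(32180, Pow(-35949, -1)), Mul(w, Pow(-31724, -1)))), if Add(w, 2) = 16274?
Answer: Rational(401460112, 285111519) ≈ 1.4081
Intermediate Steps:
w = 16272 (w = Add(-2, 16274) = 16272)
Mul(-1, Add(Mul(32180, Pow(-35949, -1)), Mul(w, Pow(-31724, -1)))) = Mul(-1, Add(Mul(32180, Pow(-35949, -1)), Mul(16272, Pow(-31724, -1)))) = Mul(-1, Add(Mul(32180, Rational(-1, 35949)), Mul(16272, Rational(-1, 31724)))) = Mul(-1, Add(Rational(-32180, 35949), Rational(-4068, 7931))) = Mul(-1, Rational(-401460112, 285111519)) = Rational(401460112, 285111519)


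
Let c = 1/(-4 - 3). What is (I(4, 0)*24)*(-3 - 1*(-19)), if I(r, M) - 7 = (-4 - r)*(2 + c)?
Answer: -21120/7 ≈ -3017.1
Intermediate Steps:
c = -⅐ (c = 1/(-7) = -⅐ ≈ -0.14286)
I(r, M) = -3/7 - 13*r/7 (I(r, M) = 7 + (-4 - r)*(2 - ⅐) = 7 + (-4 - r)*(13/7) = 7 + (-52/7 - 13*r/7) = -3/7 - 13*r/7)
(I(4, 0)*24)*(-3 - 1*(-19)) = ((-3/7 - 13/7*4)*24)*(-3 - 1*(-19)) = ((-3/7 - 52/7)*24)*(-3 + 19) = -55/7*24*16 = -1320/7*16 = -21120/7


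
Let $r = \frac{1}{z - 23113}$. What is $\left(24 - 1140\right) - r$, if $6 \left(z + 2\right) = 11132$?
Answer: $- \frac{71177361}{63779} \approx -1116.0$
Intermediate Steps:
$z = \frac{5560}{3}$ ($z = -2 + \frac{1}{6} \cdot 11132 = -2 + \frac{5566}{3} = \frac{5560}{3} \approx 1853.3$)
$r = - \frac{3}{63779}$ ($r = \frac{1}{\frac{5560}{3} - 23113} = \frac{1}{- \frac{63779}{3}} = - \frac{3}{63779} \approx -4.7037 \cdot 10^{-5}$)
$\left(24 - 1140\right) - r = \left(24 - 1140\right) - - \frac{3}{63779} = \left(24 - 1140\right) + \frac{3}{63779} = -1116 + \frac{3}{63779} = - \frac{71177361}{63779}$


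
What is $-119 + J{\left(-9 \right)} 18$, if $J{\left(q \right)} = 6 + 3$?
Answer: $43$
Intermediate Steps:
$J{\left(q \right)} = 9$
$-119 + J{\left(-9 \right)} 18 = -119 + 9 \cdot 18 = -119 + 162 = 43$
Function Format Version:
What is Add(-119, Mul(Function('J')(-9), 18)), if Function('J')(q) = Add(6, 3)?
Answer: 43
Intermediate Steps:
Function('J')(q) = 9
Add(-119, Mul(Function('J')(-9), 18)) = Add(-119, Mul(9, 18)) = Add(-119, 162) = 43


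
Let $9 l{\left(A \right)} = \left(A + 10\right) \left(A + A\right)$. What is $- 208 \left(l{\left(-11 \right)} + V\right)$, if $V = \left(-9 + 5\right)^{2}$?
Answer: $- \frac{34528}{9} \approx -3836.4$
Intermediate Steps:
$l{\left(A \right)} = \frac{2 A \left(10 + A\right)}{9}$ ($l{\left(A \right)} = \frac{\left(A + 10\right) \left(A + A\right)}{9} = \frac{\left(10 + A\right) 2 A}{9} = \frac{2 A \left(10 + A\right)}{9}$)
$V = 16$ ($V = \left(-4\right)^{2} = 16$)
$- 208 \left(l{\left(-11 \right)} + V\right) = - 208 \left(\frac{2}{9} \left(-11\right) \left(10 - 11\right) + 16\right) = - 208 \left(\frac{2}{9} \left(-11\right) \left(-1\right) + 16\right) = - 208 \left(\frac{22}{9} + 16\right) = \left(-208\right) \frac{166}{9} = - \frac{34528}{9}$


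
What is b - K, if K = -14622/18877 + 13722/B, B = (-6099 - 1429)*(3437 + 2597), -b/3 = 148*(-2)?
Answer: 381047990233545/428733970952 ≈ 888.77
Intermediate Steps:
b = 888 (b = -444*(-2) = -3*(-296) = 888)
B = -45423952 (B = -7528*6034 = -45423952)
K = -332224028169/428733970952 (K = -14622/18877 + 13722/(-45423952) = -14622*1/18877 + 13722*(-1/45423952) = -14622/18877 - 6861/22711976 = -332224028169/428733970952 ≈ -0.77490)
b - K = 888 - 1*(-332224028169/428733970952) = 888 + 332224028169/428733970952 = 381047990233545/428733970952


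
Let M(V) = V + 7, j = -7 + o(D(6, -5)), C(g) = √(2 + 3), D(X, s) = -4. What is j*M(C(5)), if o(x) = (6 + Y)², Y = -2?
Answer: 63 + 9*√5 ≈ 83.125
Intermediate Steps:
o(x) = 16 (o(x) = (6 - 2)² = 4² = 16)
C(g) = √5
j = 9 (j = -7 + 16 = 9)
M(V) = 7 + V
j*M(C(5)) = 9*(7 + √5) = 63 + 9*√5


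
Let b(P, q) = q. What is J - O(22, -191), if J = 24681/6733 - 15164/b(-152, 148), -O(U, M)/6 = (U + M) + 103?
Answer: -123263522/249121 ≈ -494.79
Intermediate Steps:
O(U, M) = -618 - 6*M - 6*U (O(U, M) = -6*((U + M) + 103) = -6*((M + U) + 103) = -6*(103 + M + U) = -618 - 6*M - 6*U)
J = -24611606/249121 (J = 24681/6733 - 15164/148 = 24681*(1/6733) - 15164*1/148 = 24681/6733 - 3791/37 = -24611606/249121 ≈ -98.794)
J - O(22, -191) = -24611606/249121 - (-618 - 6*(-191) - 6*22) = -24611606/249121 - (-618 + 1146 - 132) = -24611606/249121 - 1*396 = -24611606/249121 - 396 = -123263522/249121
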